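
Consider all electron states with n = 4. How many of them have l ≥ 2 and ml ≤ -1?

10

With n = 4 the allowed l are 0, 1, …, 3.
The (l, ml) pairs meeting l ≥ 2 and ml ≤ -1 give: l=2 → 2; l=3 → 3.
Orbitals: 2 + 3 = 5. Each orbital carries two spin states, so 5 × 2 = 10 states.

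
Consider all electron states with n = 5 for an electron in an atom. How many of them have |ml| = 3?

8

Per l-value: l=3 → 2; l=4 → 2.
Orbitals: 2 + 2 = 4. Each orbital carries two spin states, so 4 × 2 = 8 states.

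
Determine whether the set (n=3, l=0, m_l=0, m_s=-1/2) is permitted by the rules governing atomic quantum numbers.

Valid

n = 3 is a positive integer. l = 0 satisfies 0 ≤ l ≤ n−1 = 2. m_l = 0 lies in the range −l … +l (here 0). m_s = -1/2 is one of ±1/2.
All four constraints are satisfied.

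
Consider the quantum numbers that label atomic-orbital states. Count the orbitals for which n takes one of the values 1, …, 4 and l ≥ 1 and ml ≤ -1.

10

For each n in the range, tally the orbitals obeying l ≥ 1 and ml ≤ -1:
n=2 → 1; n=3 → 3; n=4 → 6.
Total orbitals: 1 + 3 + 6 = 10.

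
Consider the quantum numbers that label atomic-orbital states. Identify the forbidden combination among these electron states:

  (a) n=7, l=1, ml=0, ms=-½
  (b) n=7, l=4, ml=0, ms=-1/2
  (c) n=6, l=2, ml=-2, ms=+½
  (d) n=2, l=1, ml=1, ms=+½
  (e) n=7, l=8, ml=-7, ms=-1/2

(e) has l = 8 ≥ n = 7, violating 0 ≤ l ≤ n−1.
The remaining sets (a), (b), (c), (d) satisfy all four rules.

(e)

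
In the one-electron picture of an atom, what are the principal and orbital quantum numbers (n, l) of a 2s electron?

The leading integer gives n = 2; the letter 's' means l = 0.

n = 2, l = 0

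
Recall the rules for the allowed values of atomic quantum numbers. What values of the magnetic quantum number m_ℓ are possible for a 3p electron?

The 3p subshell has ℓ = 1, and m_ℓ takes every integer from −ℓ to +ℓ. With ℓ = 1 that gives the 3 values -1, 0, 1.

-1, 0, 1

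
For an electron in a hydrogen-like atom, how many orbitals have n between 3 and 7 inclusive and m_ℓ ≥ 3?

20

For each n in the range, tally the orbitals obeying m_ℓ ≥ 3:
n=4 → 1; n=5 → 3; n=6 → 6; n=7 → 10.
Total orbitals: 1 + 3 + 6 + 10 = 20.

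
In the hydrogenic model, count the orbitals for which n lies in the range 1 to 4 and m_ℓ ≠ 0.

20

Work shell by shell — for each n, count the (ℓ, m_ℓ) pairs that satisfy m_ℓ ≠ 0:
n=2 → 2; n=3 → 6; n=4 → 12.
Total orbitals: 2 + 6 + 12 = 20.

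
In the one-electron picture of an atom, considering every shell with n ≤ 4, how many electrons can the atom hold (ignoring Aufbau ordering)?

60

Total orbitals = 1² + 2² + 3² + 4² = 30. Doubling for spin gives 60 electrons.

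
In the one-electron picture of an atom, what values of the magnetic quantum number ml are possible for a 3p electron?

-1, 0, 1

The 3p subshell has l = 1, and ml takes every integer from −l to +l. With l = 1 that gives the 3 values -1, 0, 1.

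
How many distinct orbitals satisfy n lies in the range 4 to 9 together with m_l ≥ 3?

Per-shell orbital counts meeting the constraint:
n=4 → 1; n=5 → 3; n=6 → 6; n=7 → 10; n=8 → 15; n=9 → 21.
Total orbitals: 1 + 3 + 6 + 10 + 15 + 21 = 56.

56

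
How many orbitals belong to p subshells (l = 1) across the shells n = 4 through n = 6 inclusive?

9

A p subshell (l = 1) exists for every n ≥ 2, so shells n = 4, 5, 6 each contribute one — 3 subshells.
Since each p subshell has 2·1+1 = 3 orbitals, the total is 3 × 3 = 9.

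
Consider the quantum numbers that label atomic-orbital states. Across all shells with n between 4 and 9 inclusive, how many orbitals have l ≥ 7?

47

Work shell by shell — for each n, count the (l, m_l) pairs that satisfy l ≥ 7:
n=8 → 15; n=9 → 32.
Total orbitals: 15 + 32 = 47.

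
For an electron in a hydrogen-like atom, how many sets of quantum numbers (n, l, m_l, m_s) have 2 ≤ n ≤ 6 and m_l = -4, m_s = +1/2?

Count contributing orbitals for each principal shell:
n=5 → 1; n=6 → 2.
Orbitals: 1 + 2 = 3. With m_s fixed to +1/2 there is one state per orbital, so 3 states.

3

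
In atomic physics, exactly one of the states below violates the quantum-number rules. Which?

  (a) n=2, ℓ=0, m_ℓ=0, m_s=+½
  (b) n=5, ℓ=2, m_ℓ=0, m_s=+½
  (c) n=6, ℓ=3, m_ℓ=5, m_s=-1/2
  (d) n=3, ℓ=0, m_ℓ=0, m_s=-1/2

(c) has |m_ℓ| = 5 > ℓ = 3, violating −ℓ ≤ m_ℓ ≤ ℓ.
The remaining sets (a), (b), (d) satisfy all four rules.

(c)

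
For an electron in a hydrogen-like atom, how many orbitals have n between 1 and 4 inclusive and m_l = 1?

For each n in the range, tally the orbitals obeying m_l = 1:
n=2 → 1; n=3 → 2; n=4 → 3.
Total orbitals: 1 + 2 + 3 = 6.

6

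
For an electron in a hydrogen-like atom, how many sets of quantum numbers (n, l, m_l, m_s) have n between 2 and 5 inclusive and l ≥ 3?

Per-shell orbital counts meeting the constraint:
n=4 → 7; n=5 → 16.
Orbitals: 7 + 16 = 23. Including both spin states (m_s = ±1/2) gives 2 × 23 = 46 states.

46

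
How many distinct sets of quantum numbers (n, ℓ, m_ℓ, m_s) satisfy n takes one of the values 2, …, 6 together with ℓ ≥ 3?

Go shell by shell, enumerating (ℓ, m_ℓ) with ℓ ≥ 3:
n=4 → 7; n=5 → 16; n=6 → 27.
Orbitals: 7 + 16 + 27 = 50. Including both spin states (m_s = ±1/2) gives 2 × 50 = 100 states.

100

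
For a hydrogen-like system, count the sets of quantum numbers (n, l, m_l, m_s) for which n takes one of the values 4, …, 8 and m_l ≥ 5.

Treat each shell separately and count matching orbitals:
n=6 → 1; n=7 → 3; n=8 → 6.
Orbitals: 1 + 3 + 6 = 10. Including both spin states (m_s = ±1/2) gives 2 × 10 = 20 states.

20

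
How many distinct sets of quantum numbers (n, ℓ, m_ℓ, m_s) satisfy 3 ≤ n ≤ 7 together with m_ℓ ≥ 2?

70

Treat each shell separately and count matching orbitals:
n=3 → 1; n=4 → 3; n=5 → 6; n=6 → 10; n=7 → 15.
Orbitals: 1 + 3 + 6 + 10 + 15 = 35. Including both spin states (m_s = ±1/2) gives 2 × 35 = 70 states.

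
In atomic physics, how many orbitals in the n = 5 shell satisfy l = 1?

3

Go through l = 0, …, 4 (the values permitted for n = 5).
Orbitals with l = 1, by l: l=1 → 3.
Total orbitals: 3.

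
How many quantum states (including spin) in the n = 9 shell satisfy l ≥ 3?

144

With n = 9 the allowed l are 0, 1, …, 8.
Orbitals with l ≥ 3, by l: l=3 → 7; l=4 → 9; l=5 → 11; l=6 → 13; l=7 → 15; l=8 → 17.
Orbitals: 7 + 9 + 11 + 13 + 15 + 17 = 72. Each orbital carries two spin states, so 72 × 2 = 144 states.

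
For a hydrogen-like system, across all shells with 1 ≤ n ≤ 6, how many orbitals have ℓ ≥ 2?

Go shell by shell, enumerating (ℓ, m_ℓ) with ℓ ≥ 2:
n=3 → 5; n=4 → 12; n=5 → 21; n=6 → 32.
Total orbitals: 5 + 12 + 21 + 32 = 70.

70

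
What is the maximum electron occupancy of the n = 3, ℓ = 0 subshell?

A subshell with ℓ = 0 has 2ℓ+1 = 1 orbital, each holding 2 electrons (spin ±1/2), so 1 × 2 = 2.

2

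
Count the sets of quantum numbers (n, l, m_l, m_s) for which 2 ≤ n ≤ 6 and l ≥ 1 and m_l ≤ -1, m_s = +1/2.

35

Treat each shell separately and count matching orbitals:
n=2 → 1; n=3 → 3; n=4 → 6; n=5 → 10; n=6 → 15.
Orbitals: 1 + 3 + 6 + 10 + 15 = 35. With m_s fixed to +1/2 there is one state per orbital, so 35 states.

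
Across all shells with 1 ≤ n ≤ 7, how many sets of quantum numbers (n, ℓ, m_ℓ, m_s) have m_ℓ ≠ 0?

224

Work shell by shell — for each n, count the (ℓ, m_ℓ) pairs that satisfy m_ℓ ≠ 0:
n=2 → 2; n=3 → 6; n=4 → 12; n=5 → 20; n=6 → 30; n=7 → 42.
Orbitals: 2 + 6 + 12 + 20 + 30 + 42 = 112. Including both spin states (m_s = ±1/2) gives 2 × 112 = 224 states.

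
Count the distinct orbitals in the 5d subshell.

A subshell has 2l+1 orbitals; with l = 2, that's 5.

5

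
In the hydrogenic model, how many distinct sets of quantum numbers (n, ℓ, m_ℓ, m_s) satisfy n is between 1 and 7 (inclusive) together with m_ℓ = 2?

Go shell by shell, enumerating (ℓ, m_ℓ) with m_ℓ = 2:
n=3 → 1; n=4 → 2; n=5 → 3; n=6 → 4; n=7 → 5.
Orbitals: 1 + 2 + 3 + 4 + 5 = 15. Including both spin states (m_s = ±1/2) gives 2 × 15 = 30 states.

30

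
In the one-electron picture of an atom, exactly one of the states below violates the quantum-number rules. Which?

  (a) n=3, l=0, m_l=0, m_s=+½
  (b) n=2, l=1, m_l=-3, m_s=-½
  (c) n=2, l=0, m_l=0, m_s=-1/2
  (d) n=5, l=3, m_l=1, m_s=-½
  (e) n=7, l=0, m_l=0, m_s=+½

(b)

(b) has |m_l| = 3 > l = 1, violating −l ≤ m_l ≤ l.
The remaining sets (a), (c), (d), (e) satisfy all four rules.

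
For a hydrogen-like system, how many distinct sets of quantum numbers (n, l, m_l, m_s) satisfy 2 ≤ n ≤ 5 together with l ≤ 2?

62

Count contributing orbitals for each principal shell:
n=2 → 4; n=3 → 9; n=4 → 9; n=5 → 9.
Orbitals: 4 + 9 + 9 + 9 = 31. Including both spin states (m_s = ±1/2) gives 2 × 31 = 62 states.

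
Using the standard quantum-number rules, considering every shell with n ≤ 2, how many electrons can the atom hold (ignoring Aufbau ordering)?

10

Total orbitals = 1² + 2² = 5. Doubling for spin gives 10 electrons.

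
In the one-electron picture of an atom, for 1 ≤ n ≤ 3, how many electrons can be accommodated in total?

28

Total orbitals = 1² + 2² + 3² = 14. Doubling for spin gives 28 electrons.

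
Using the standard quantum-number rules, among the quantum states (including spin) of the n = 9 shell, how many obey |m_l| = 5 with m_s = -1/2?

The n = 9 shell has l = 0 through 8; check each.
Contributions: l=5 → 2; l=6 → 2; l=7 → 2; l=8 → 2.
Orbitals: 2 + 2 + 2 + 2 = 8. With m_s fixed to a single value there is one state per orbital, giving 8 states.

8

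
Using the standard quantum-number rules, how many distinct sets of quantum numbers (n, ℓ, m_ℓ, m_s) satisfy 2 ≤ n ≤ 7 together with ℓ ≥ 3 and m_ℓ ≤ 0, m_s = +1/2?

50

For each n in the range, tally the orbitals obeying ℓ ≥ 3 and m_ℓ ≤ 0:
n=4 → 4; n=5 → 9; n=6 → 15; n=7 → 22.
Orbitals: 4 + 9 + 15 + 22 = 50. With m_s fixed to +1/2 there is one state per orbital, so 50 states.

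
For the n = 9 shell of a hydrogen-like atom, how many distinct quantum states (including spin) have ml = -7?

Go through l = 0, …, 8 (the values permitted for n = 9).
Orbitals with ml = -7, by l: l=7 → 1; l=8 → 1.
Orbitals: 1 + 1 = 2. Each orbital carries two spin states, so 2 × 2 = 4 states.

4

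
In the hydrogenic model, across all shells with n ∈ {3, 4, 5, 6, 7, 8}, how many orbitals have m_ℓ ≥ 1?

83

Per-shell orbital counts meeting the constraint:
n=3 → 3; n=4 → 6; n=5 → 10; n=6 → 15; n=7 → 21; n=8 → 28.
Total orbitals: 3 + 6 + 10 + 15 + 21 + 28 = 83.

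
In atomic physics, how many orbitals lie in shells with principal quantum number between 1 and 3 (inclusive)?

14

Shell n has n² orbitals: 1²=1 + 2²=4 + 3²=9 = 14 orbitals.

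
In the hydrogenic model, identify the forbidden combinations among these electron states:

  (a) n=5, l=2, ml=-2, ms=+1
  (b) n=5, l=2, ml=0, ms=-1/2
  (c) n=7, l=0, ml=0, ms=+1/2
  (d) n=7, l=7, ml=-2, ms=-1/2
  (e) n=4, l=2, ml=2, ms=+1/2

(a) and (d)

(a) has ms = +1, but an electron's spin must be ±1/2.
(d) has l = 7 ≥ n = 7, violating 0 ≤ l ≤ n−1.
The remaining sets (b), (c), (e) satisfy all four rules.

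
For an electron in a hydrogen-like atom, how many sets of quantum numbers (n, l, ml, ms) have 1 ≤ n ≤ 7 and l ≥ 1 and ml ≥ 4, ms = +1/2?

For each n in the range, tally the orbitals obeying l ≥ 1 and ml ≥ 4:
n=5 → 1; n=6 → 3; n=7 → 6.
Orbitals: 1 + 3 + 6 = 10. With ms fixed to +1/2 there is one state per orbital, so 10 states.

10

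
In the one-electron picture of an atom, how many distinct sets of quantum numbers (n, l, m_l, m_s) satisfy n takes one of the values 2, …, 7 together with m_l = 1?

Count contributing orbitals for each principal shell:
n=2 → 1; n=3 → 2; n=4 → 3; n=5 → 4; n=6 → 5; n=7 → 6.
Orbitals: 1 + 2 + 3 + 4 + 5 + 6 = 21. Including both spin states (m_s = ±1/2) gives 2 × 21 = 42 states.

42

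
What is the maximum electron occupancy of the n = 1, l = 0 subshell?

A subshell with l = 0 has 2l+1 = 1 orbital, each holding 2 electrons (spin ±1/2), so 1 × 2 = 2.

2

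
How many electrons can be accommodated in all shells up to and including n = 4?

60

Total orbitals = 1² + 2² + 3² + 4² = 30. Doubling for spin gives 60 electrons.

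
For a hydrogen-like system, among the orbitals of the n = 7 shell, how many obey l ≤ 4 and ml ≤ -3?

Contributions: l=3 → 1; l=4 → 2.
Total orbitals: 1 + 2 = 3.

3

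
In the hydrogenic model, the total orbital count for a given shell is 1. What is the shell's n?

n = 1

n² = 1 ⇒ n = 1.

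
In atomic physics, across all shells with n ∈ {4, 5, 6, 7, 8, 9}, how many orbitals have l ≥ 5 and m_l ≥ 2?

Treat each shell separately and count matching orbitals:
n=6 → 4; n=7 → 9; n=8 → 15; n=9 → 22.
Total orbitals: 4 + 9 + 15 + 22 = 50.

50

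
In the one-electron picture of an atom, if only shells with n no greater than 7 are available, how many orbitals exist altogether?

Total orbitals = 1² + 2² + 3² + 4² + 5² + 6² + 7² = 140.

140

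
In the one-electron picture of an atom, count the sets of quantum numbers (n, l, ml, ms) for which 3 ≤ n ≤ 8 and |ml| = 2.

84

Count contributing orbitals for each principal shell:
n=3 → 2; n=4 → 4; n=5 → 6; n=6 → 8; n=7 → 10; n=8 → 12.
Orbitals: 2 + 4 + 6 + 8 + 10 + 12 = 42. Including both spin states (ms = ±1/2) gives 2 × 42 = 84 states.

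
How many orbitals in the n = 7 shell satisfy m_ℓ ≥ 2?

15

With n = 7 the allowed ℓ are 0, 1, …, 6.
Contributions: ℓ=2 → 1; ℓ=3 → 2; ℓ=4 → 3; ℓ=5 → 4; ℓ=6 → 5.
Total orbitals: 1 + 2 + 3 + 4 + 5 = 15.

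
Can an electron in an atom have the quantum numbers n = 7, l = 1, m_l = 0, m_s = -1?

No

The spin quantum number for an electron can only be m_s = +1/2 or −1/2; m_s = -1 is not one of those.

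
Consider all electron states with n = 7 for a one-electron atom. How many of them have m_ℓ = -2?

The n = 7 shell has ℓ = 0 through 6; check each.
Orbitals with m_ℓ = -2, by ℓ: ℓ=2 → 1; ℓ=3 → 1; ℓ=4 → 1; ℓ=5 → 1; ℓ=6 → 1.
Orbitals: 1 + 1 + 1 + 1 + 1 = 5. Each orbital carries two spin states, so 5 × 2 = 10 states.

10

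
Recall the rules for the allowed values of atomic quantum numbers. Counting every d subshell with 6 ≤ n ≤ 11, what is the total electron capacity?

60

A d subshell (l = 2) exists for every n ≥ 3, so shells n = 6, 7, 8, 9, 10, 11 each contribute one — 6 subshells.
Since each d subshell holds 2(2·2+1) = 10 electrons, the total is 6 × 10 = 60.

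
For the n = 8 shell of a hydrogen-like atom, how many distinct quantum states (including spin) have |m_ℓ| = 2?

For n = 8, ℓ ranges over 0 … 7.
Per ℓ-value: ℓ=2 → 2; ℓ=3 → 2; ℓ=4 → 2; ℓ=5 → 2; ℓ=6 → 2; ℓ=7 → 2.
Orbitals: 2 + 2 + 2 + 2 + 2 + 2 = 12. Each orbital carries two spin states, so 12 × 2 = 24 states.

24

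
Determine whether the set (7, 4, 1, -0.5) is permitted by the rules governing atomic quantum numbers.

n = 7 is a positive integer. ℓ = 4 satisfies 0 ≤ ℓ ≤ n−1 = 6. m_ℓ = 1 lies in the range −ℓ … +ℓ (here −4 … 4). m_s = -1/2 is one of ±1/2.
All four constraints are satisfied.

Yes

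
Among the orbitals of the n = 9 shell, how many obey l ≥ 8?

Per l-value: l=8 → 17.
Total orbitals: 17.

17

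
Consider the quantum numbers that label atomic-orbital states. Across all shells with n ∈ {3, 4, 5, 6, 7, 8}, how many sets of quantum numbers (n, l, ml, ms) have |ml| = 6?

Treat each shell separately and count matching orbitals:
n=7 → 2; n=8 → 4.
Orbitals: 2 + 4 = 6. Including both spin states (ms = ±1/2) gives 2 × 6 = 12 states.

12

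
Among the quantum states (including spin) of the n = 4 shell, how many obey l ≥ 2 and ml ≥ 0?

Go through l = 0, …, 3 (the values permitted for n = 4).
The (l, ml) pairs meeting l ≥ 2 and ml ≥ 0 give: l=2 → 3; l=3 → 4.
Orbitals: 3 + 4 = 7. Each orbital carries two spin states, so 7 × 2 = 14 states.

14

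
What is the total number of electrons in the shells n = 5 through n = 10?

710

Shell n has n² orbitals: 5²=25 + 6²=36 + 7²=49 + 8²=64 + 9²=81 + 10²=100 = 355 orbitals.
Two spin states per orbital: 2 × 355 = 710 electrons.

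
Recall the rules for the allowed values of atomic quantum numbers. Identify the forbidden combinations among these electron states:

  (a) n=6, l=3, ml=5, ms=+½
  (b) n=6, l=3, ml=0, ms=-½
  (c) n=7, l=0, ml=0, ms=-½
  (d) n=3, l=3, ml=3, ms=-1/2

(a) and (d)

(a) has |ml| = 5 > l = 3, violating −l ≤ ml ≤ l.
(d) has l = 3 ≥ n = 3, violating 0 ≤ l ≤ n−1.
The remaining sets (b), (c) satisfy all four rules.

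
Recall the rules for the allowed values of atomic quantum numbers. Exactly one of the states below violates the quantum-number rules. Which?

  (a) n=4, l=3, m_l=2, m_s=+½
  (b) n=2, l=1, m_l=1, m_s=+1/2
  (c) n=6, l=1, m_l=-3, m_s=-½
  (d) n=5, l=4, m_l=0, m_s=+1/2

(c)

(c) has |m_l| = 3 > l = 1, violating −l ≤ m_l ≤ l.
The remaining sets (a), (b), (d) satisfy all four rules.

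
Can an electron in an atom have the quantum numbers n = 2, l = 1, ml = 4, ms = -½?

The magnetic quantum number must satisfy −l ≤ ml ≤ l. With l = 1, ml can only be -1, 0, 1, so ml = 4 is forbidden.

No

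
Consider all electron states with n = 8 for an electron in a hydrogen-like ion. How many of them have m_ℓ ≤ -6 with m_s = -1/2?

3

The n = 8 shell has ℓ = 0 through 7; check each.
Contributions: ℓ=6 → 1; ℓ=7 → 2.
Orbitals: 1 + 2 = 3. With m_s fixed to a single value there is one state per orbital, giving 3 states.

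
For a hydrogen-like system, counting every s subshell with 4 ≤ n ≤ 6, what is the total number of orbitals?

3

An s subshell (l = 0) exists for every n ≥ 1, so shells n = 4, 5, 6 each contribute one — 3 subshells.
Since each s subshell has 2·0+1 = 1 orbital, the total is 3 × 1 = 3.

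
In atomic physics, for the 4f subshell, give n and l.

The leading integer gives n = 4; the letter 'f' means l = 3.

n = 4, l = 3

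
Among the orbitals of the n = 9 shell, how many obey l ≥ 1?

80

For n = 9, l ranges over 0 … 8.
Contributions: l=1 → 3; l=2 → 5; l=3 → 7; l=4 → 9; l=5 → 11; l=6 → 13; l=7 → 15; l=8 → 17.
Total orbitals: 3 + 5 + 7 + 9 + 11 + 13 + 15 + 17 = 80.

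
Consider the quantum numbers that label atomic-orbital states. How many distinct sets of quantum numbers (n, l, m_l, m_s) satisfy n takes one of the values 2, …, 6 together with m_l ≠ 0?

140

Treat each shell separately and count matching orbitals:
n=2 → 2; n=3 → 6; n=4 → 12; n=5 → 20; n=6 → 30.
Orbitals: 2 + 6 + 12 + 20 + 30 = 70. Including both spin states (m_s = ±1/2) gives 2 × 70 = 140 states.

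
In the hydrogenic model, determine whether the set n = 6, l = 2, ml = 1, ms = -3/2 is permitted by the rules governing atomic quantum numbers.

The spin quantum number for an electron can only be ms = +1/2 or −1/2; ms = -3/2 is not one of those.

Not allowed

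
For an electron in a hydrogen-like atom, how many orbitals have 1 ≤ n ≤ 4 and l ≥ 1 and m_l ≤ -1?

Treat each shell separately and count matching orbitals:
n=2 → 1; n=3 → 3; n=4 → 6.
Total orbitals: 1 + 3 + 6 = 10.

10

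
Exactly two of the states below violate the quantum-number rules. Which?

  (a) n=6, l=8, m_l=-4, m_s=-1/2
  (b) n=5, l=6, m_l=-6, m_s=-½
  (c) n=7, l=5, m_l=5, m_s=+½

(a) and (b)

(a) has l = 8 ≥ n = 6, violating 0 ≤ l ≤ n−1.
(b) has l = 6 ≥ n = 5, violating 0 ≤ l ≤ n−1.
The remaining set (c) satisfies all four rules.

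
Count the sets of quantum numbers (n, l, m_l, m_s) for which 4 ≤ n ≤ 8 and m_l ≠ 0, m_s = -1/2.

Count contributing orbitals for each principal shell:
n=4 → 12; n=5 → 20; n=6 → 30; n=7 → 42; n=8 → 56.
Orbitals: 12 + 20 + 30 + 42 + 56 = 160. With m_s fixed to -1/2 there is one state per orbital, so 160 states.

160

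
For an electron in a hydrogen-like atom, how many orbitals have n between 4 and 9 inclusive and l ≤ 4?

141

For each n in the range, tally the orbitals obeying l ≤ 4:
n=4 → 16; n=5 → 25; n=6 → 25; n=7 → 25; n=8 → 25; n=9 → 25.
Total orbitals: 16 + 25 + 25 + 25 + 25 + 25 = 141.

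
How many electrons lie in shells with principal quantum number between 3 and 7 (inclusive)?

Shell n has n² orbitals: 3²=9 + 4²=16 + 5²=25 + 6²=36 + 7²=49 = 135 orbitals.
Two spin states per orbital: 2 × 135 = 270 electrons.

270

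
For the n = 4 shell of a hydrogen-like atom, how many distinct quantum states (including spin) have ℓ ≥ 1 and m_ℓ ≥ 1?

With n = 4 the allowed ℓ are 0, 1, …, 3.
Orbitals with ℓ ≥ 1 and m_ℓ ≥ 1, by ℓ: ℓ=1 → 1; ℓ=2 → 2; ℓ=3 → 3.
Orbitals: 1 + 2 + 3 = 6. Each orbital carries two spin states, so 6 × 2 = 12 states.

12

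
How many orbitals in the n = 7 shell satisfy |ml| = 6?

2

Contributions: l=6 → 2.
Total orbitals: 2.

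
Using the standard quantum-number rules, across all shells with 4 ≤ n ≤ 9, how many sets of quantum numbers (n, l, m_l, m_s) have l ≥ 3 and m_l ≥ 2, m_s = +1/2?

77

For each n in the range, tally the orbitals obeying l ≥ 3 and m_l ≥ 2:
n=4 → 2; n=5 → 5; n=6 → 9; n=7 → 14; n=8 → 20; n=9 → 27.
Orbitals: 2 + 5 + 9 + 14 + 20 + 27 = 77. With m_s fixed to +1/2 there is one state per orbital, so 77 states.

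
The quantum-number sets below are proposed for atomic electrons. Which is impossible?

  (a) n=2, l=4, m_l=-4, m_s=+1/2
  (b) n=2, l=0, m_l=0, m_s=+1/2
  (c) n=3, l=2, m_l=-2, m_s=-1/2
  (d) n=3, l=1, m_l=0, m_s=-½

(a)

(a) has l = 4 ≥ n = 2, violating 0 ≤ l ≤ n−1.
The remaining sets (b), (c), (d) satisfy all four rules.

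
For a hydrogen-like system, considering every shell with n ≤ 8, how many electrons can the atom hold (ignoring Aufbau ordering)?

Total orbitals = 1² + 2² + 3² + 4² + 5² + 6² + 7² + 8² = 204. Doubling for spin gives 408 electrons.

408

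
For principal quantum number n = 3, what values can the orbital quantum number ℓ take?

0, 1, 2

ℓ is an integer with 0 ≤ ℓ ≤ n−1, so for n = 3: ℓ = 0, 1, 2.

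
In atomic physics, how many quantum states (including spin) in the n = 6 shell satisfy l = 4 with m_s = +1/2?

Go through l = 0, …, 5 (the values permitted for n = 6).
The (l, m_l) pairs meeting l = 4 give: l=4 → 9.
Orbitals: 9. With m_s fixed to a single value there is one state per orbital, giving 9 states.

9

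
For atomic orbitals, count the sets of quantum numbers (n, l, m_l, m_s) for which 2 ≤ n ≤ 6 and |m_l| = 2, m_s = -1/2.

20

Work shell by shell — for each n, count the (l, m_l) pairs that satisfy |m_l| = 2:
n=3 → 2; n=4 → 4; n=5 → 6; n=6 → 8.
Orbitals: 2 + 4 + 6 + 8 = 20. With m_s fixed to -1/2 there is one state per orbital, so 20 states.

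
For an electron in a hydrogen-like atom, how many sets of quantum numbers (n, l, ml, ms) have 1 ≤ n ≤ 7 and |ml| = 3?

40

Go shell by shell, enumerating (l, ml) with |ml| = 3:
n=4 → 2; n=5 → 4; n=6 → 6; n=7 → 8.
Orbitals: 2 + 4 + 6 + 8 = 20. Including both spin states (ms = ±1/2) gives 2 × 20 = 40 states.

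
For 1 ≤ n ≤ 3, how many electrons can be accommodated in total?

Total orbitals = 1² + 2² + 3² = 14. Doubling for spin gives 28 electrons.

28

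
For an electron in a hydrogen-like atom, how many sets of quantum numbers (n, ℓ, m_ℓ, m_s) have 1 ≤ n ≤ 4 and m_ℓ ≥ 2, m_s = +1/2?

Treat each shell separately and count matching orbitals:
n=3 → 1; n=4 → 3.
Orbitals: 1 + 3 = 4. With m_s fixed to +1/2 there is one state per orbital, so 4 states.

4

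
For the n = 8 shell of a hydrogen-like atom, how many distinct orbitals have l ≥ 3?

Contributions: l=3 → 7; l=4 → 9; l=5 → 11; l=6 → 13; l=7 → 15.
Total orbitals: 7 + 9 + 11 + 13 + 15 = 55.

55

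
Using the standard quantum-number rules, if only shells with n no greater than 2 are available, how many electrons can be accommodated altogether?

10

Total orbitals = 1² + 2² = 5. Doubling for spin gives 10 electrons.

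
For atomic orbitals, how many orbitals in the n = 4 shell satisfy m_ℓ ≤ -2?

Orbitals with m_ℓ ≤ -2, by ℓ: ℓ=2 → 1; ℓ=3 → 2.
Total orbitals: 1 + 2 = 3.

3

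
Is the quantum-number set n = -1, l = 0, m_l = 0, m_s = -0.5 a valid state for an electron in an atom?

No

The principal quantum number must be a positive integer (n ≥ 1), but here n = -1.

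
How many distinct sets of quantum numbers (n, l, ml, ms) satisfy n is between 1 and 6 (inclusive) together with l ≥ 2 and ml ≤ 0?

Go shell by shell, enumerating (l, ml) with l ≥ 2 and ml ≤ 0:
n=3 → 3; n=4 → 7; n=5 → 12; n=6 → 18.
Orbitals: 3 + 7 + 12 + 18 = 40. Including both spin states (ms = ±1/2) gives 2 × 40 = 80 states.

80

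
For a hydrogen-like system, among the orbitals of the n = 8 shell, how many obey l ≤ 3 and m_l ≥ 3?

1

Per l-value: l=3 → 1.
Total orbitals: 1.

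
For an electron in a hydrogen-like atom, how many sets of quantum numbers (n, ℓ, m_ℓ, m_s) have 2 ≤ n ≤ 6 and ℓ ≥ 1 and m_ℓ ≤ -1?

Per-shell orbital counts meeting the constraint:
n=2 → 1; n=3 → 3; n=4 → 6; n=5 → 10; n=6 → 15.
Orbitals: 1 + 3 + 6 + 10 + 15 = 35. Including both spin states (m_s = ±1/2) gives 2 × 35 = 70 states.

70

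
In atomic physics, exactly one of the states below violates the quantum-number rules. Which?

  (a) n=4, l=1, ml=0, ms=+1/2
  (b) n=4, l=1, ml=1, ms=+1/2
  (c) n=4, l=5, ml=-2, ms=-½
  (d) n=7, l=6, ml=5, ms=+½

(c) has l = 5 ≥ n = 4, violating 0 ≤ l ≤ n−1.
The remaining sets (a), (b), (d) satisfy all four rules.

(c)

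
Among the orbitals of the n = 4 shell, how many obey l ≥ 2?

For n = 4, l ranges over 0 … 3.
Orbitals with l ≥ 2, by l: l=2 → 5; l=3 → 7.
Total orbitals: 5 + 7 = 12.

12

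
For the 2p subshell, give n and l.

The leading integer gives n = 2; the letter 'p' means l = 1.

n = 2, l = 1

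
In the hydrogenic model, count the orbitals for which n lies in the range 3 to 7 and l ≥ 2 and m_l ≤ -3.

Per-shell orbital counts meeting the constraint:
n=4 → 1; n=5 → 3; n=6 → 6; n=7 → 10.
Total orbitals: 1 + 3 + 6 + 10 = 20.

20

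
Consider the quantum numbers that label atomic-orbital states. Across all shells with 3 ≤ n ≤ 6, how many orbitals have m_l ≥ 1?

For each n in the range, tally the orbitals obeying m_l ≥ 1:
n=3 → 3; n=4 → 6; n=5 → 10; n=6 → 15.
Total orbitals: 3 + 6 + 10 + 15 = 34.

34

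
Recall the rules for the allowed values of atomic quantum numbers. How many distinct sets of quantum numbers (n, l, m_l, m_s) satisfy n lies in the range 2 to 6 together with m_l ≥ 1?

Count contributing orbitals for each principal shell:
n=2 → 1; n=3 → 3; n=4 → 6; n=5 → 10; n=6 → 15.
Orbitals: 1 + 3 + 6 + 10 + 15 = 35. Including both spin states (m_s = ±1/2) gives 2 × 35 = 70 states.

70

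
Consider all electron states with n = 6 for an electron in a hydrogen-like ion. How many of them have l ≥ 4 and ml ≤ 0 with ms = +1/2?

11

Orbitals with l ≥ 4 and ml ≤ 0, by l: l=4 → 5; l=5 → 6.
Orbitals: 5 + 6 = 11. With ms fixed to a single value there is one state per orbital, giving 11 states.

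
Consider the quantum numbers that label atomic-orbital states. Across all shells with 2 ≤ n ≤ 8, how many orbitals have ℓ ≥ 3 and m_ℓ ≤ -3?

Count contributing orbitals for each principal shell:
n=4 → 1; n=5 → 3; n=6 → 6; n=7 → 10; n=8 → 15.
Total orbitals: 1 + 3 + 6 + 10 + 15 = 35.

35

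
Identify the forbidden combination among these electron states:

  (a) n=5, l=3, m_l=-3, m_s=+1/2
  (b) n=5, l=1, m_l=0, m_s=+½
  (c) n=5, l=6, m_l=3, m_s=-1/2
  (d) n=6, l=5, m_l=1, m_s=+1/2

(c) has l = 6 ≥ n = 5, violating 0 ≤ l ≤ n−1.
The remaining sets (a), (b), (d) satisfy all four rules.

(c)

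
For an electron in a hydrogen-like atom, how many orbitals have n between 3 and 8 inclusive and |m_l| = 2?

42

Go shell by shell, enumerating (l, m_l) with |m_l| = 2:
n=3 → 2; n=4 → 4; n=5 → 6; n=6 → 8; n=7 → 10; n=8 → 12.
Total orbitals: 2 + 4 + 6 + 8 + 10 + 12 = 42.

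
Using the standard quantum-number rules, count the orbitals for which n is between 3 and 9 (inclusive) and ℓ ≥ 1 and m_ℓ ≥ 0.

Per-shell orbital counts meeting the constraint:
n=3 → 5; n=4 → 9; n=5 → 14; n=6 → 20; n=7 → 27; n=8 → 35; n=9 → 44.
Total orbitals: 5 + 9 + 14 + 20 + 27 + 35 + 44 = 154.

154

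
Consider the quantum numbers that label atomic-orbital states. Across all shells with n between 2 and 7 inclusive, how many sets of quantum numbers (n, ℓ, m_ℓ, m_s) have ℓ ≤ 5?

252

Count contributing orbitals for each principal shell:
n=2 → 4; n=3 → 9; n=4 → 16; n=5 → 25; n=6 → 36; n=7 → 36.
Orbitals: 4 + 9 + 16 + 25 + 36 + 36 = 126. Including both spin states (m_s = ±1/2) gives 2 × 126 = 252 states.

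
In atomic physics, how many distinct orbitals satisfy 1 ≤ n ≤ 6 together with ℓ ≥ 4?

29

Go shell by shell, enumerating (ℓ, m_ℓ) with ℓ ≥ 4:
n=5 → 9; n=6 → 20.
Total orbitals: 9 + 20 = 29.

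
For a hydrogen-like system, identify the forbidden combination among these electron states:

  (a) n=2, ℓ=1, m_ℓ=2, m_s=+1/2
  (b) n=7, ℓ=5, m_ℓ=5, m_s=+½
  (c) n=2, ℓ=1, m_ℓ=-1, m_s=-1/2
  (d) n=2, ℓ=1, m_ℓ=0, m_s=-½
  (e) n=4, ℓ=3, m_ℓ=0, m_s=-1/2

(a)

(a) has |m_ℓ| = 2 > ℓ = 1, violating −ℓ ≤ m_ℓ ≤ ℓ.
The remaining sets (b), (c), (d), (e) satisfy all four rules.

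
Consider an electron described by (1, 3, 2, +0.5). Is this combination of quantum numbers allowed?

The orbital quantum number must satisfy 0 ≤ l ≤ n−1. With n = 1 the allowed l values are 0, so l = 3 is out of range.

Not allowed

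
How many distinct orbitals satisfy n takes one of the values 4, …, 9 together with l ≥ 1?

265

Per-shell orbital counts meeting the constraint:
n=4 → 15; n=5 → 24; n=6 → 35; n=7 → 48; n=8 → 63; n=9 → 80.
Total orbitals: 15 + 24 + 35 + 48 + 63 + 80 = 265.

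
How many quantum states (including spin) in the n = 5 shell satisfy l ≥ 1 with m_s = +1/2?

24

The n = 5 shell has l = 0 through 4; check each.
Per l-value: l=1 → 3; l=2 → 5; l=3 → 7; l=4 → 9.
Orbitals: 3 + 5 + 7 + 9 = 24. With m_s fixed to a single value there is one state per orbital, giving 24 states.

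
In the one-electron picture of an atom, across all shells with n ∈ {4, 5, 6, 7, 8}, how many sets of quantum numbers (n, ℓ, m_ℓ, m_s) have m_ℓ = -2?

Per-shell orbital counts meeting the constraint:
n=4 → 2; n=5 → 3; n=6 → 4; n=7 → 5; n=8 → 6.
Orbitals: 2 + 3 + 4 + 5 + 6 = 20. Including both spin states (m_s = ±1/2) gives 2 × 20 = 40 states.

40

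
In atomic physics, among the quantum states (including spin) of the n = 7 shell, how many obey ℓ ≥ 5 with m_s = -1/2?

24

Go through ℓ = 0, …, 6 (the values permitted for n = 7).
The (ℓ, m_ℓ) pairs meeting ℓ ≥ 5 give: ℓ=5 → 11; ℓ=6 → 13.
Orbitals: 11 + 13 = 24. With m_s fixed to a single value there is one state per orbital, giving 24 states.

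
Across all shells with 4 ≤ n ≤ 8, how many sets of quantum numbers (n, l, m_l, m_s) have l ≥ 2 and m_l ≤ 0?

Per-shell orbital counts meeting the constraint:
n=4 → 7; n=5 → 12; n=6 → 18; n=7 → 25; n=8 → 33.
Orbitals: 7 + 12 + 18 + 25 + 33 = 95. Including both spin states (m_s = ±1/2) gives 2 × 95 = 190 states.

190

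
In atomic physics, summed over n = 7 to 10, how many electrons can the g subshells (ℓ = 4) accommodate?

A g subshell (ℓ = 4) exists for every n ≥ 5, so shells n = 7, 8, 9, 10 each contribute one — 4 subshells.
Since each g subshell holds 2(2·4+1) = 18 electrons, the total is 4 × 18 = 72.

72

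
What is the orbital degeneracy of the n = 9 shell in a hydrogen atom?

The n = 9 shell contains n² = 9² = 81 orbitals.

81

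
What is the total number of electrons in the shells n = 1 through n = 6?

182

Shell n has n² orbitals: 1²=1 + 2²=4 + 3²=9 + 4²=16 + 5²=25 + 6²=36 = 91 orbitals.
Two spin states per orbital: 2 × 91 = 182 electrons.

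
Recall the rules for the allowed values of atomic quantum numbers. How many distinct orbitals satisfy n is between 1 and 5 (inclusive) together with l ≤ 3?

46

Count contributing orbitals for each principal shell:
n=1 → 1; n=2 → 4; n=3 → 9; n=4 → 16; n=5 → 16.
Total orbitals: 1 + 4 + 9 + 16 + 16 = 46.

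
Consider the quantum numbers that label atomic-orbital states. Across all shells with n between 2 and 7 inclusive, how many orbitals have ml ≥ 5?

Go shell by shell, enumerating (l, ml) with ml ≥ 5:
n=6 → 1; n=7 → 3.
Total orbitals: 1 + 3 = 4.

4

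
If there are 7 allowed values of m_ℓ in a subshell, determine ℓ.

m_ℓ ranges over 2ℓ+1 integers, so 2ℓ+1 = 7 ⇒ ℓ = 3.

ℓ = 3 (f)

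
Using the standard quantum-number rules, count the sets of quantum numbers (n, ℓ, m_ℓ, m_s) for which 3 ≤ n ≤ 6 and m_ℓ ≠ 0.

136

Per-shell orbital counts meeting the constraint:
n=3 → 6; n=4 → 12; n=5 → 20; n=6 → 30.
Orbitals: 6 + 12 + 20 + 30 = 68. Including both spin states (m_s = ±1/2) gives 2 × 68 = 136 states.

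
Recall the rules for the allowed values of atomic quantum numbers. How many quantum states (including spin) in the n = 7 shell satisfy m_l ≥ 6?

Contributions: l=6 → 1.
Orbitals: 1. Each orbital carries two spin states, so 1 × 2 = 2 states.

2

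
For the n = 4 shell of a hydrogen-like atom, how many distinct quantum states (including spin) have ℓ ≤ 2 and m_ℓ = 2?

The (ℓ, m_ℓ) pairs meeting ℓ ≤ 2 and m_ℓ = 2 give: ℓ=2 → 1.
Orbitals: 1. Each orbital carries two spin states, so 1 × 2 = 2 states.

2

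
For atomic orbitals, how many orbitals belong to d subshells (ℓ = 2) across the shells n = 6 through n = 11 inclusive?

30

A d subshell (ℓ = 2) exists for every n ≥ 3, so shells n = 6, 7, 8, 9, 10, 11 each contribute one — 6 subshells.
Since each d subshell has 2·2+1 = 5 orbitals, the total is 6 × 5 = 30.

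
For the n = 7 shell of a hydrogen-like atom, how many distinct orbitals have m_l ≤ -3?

10

For n = 7, l ranges over 0 … 6.
Contributions: l=3 → 1; l=4 → 2; l=5 → 3; l=6 → 4.
Total orbitals: 1 + 2 + 3 + 4 = 10.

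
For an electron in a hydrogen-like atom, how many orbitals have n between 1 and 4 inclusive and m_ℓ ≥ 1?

10

Count contributing orbitals for each principal shell:
n=2 → 1; n=3 → 3; n=4 → 6.
Total orbitals: 1 + 3 + 6 = 10.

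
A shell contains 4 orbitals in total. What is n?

n = 2

n² = 4 ⇒ n = 2.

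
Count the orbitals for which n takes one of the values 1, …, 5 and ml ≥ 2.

For each n in the range, tally the orbitals obeying ml ≥ 2:
n=3 → 1; n=4 → 3; n=5 → 6.
Total orbitals: 1 + 3 + 6 = 10.

10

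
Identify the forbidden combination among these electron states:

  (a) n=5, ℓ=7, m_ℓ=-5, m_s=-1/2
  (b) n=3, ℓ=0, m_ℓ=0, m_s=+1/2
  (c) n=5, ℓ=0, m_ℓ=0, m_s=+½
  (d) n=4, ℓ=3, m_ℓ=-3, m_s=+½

(a)

(a) has ℓ = 7 ≥ n = 5, violating 0 ≤ ℓ ≤ n−1.
The remaining sets (b), (c), (d) satisfy all four rules.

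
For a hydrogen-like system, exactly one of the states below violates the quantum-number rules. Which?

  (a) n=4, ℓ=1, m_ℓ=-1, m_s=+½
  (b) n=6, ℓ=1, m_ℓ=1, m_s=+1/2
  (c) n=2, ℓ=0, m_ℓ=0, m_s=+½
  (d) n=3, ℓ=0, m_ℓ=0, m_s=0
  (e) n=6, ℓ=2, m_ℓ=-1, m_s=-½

(d)

(d) has m_s = 0, but an electron's spin must be ±1/2.
The remaining sets (a), (b), (c), (e) satisfy all four rules.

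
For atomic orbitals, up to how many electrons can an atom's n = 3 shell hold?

A shell holds 2n² electrons: 2 × 3² = 2 × 9 = 18.

18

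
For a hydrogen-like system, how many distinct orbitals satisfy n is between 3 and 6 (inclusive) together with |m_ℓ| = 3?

12

Treat each shell separately and count matching orbitals:
n=4 → 2; n=5 → 4; n=6 → 6.
Total orbitals: 2 + 4 + 6 = 12.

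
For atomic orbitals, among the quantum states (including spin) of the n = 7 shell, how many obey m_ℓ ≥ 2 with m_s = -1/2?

With n = 7 the allowed ℓ are 0, 1, …, 6.
Per ℓ-value: ℓ=2 → 1; ℓ=3 → 2; ℓ=4 → 3; ℓ=5 → 4; ℓ=6 → 5.
Orbitals: 1 + 2 + 3 + 4 + 5 = 15. With m_s fixed to a single value there is one state per orbital, giving 15 states.

15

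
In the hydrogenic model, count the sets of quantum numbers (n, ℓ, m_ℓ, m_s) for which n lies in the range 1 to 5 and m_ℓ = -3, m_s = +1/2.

3

Go shell by shell, enumerating (ℓ, m_ℓ) with m_ℓ = -3:
n=4 → 1; n=5 → 2.
Orbitals: 1 + 2 = 3. With m_s fixed to +1/2 there is one state per orbital, so 3 states.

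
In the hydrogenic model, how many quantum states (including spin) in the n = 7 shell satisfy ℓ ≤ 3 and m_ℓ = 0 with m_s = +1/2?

The n = 7 shell has ℓ = 0 through 6; check each.
Per ℓ-value: ℓ=0 → 1; ℓ=1 → 1; ℓ=2 → 1; ℓ=3 → 1.
Orbitals: 1 + 1 + 1 + 1 = 4. With m_s fixed to a single value there is one state per orbital, giving 4 states.

4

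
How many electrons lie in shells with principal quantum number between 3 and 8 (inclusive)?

398

Shell n has n² orbitals: 3²=9 + 4²=16 + 5²=25 + 6²=36 + 7²=49 + 8²=64 = 199 orbitals.
Two spin states per orbital: 2 × 199 = 398 electrons.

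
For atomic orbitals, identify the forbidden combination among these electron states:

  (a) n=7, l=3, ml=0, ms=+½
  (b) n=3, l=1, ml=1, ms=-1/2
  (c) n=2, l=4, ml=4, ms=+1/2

(c) has l = 4 ≥ n = 2, violating 0 ≤ l ≤ n−1.
The remaining sets (a), (b) satisfy all four rules.

(c)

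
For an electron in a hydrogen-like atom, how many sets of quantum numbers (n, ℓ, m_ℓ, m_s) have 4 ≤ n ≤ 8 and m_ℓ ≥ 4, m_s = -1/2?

20

Work shell by shell — for each n, count the (ℓ, m_ℓ) pairs that satisfy m_ℓ ≥ 4:
n=5 → 1; n=6 → 3; n=7 → 6; n=8 → 10.
Orbitals: 1 + 3 + 6 + 10 = 20. With m_s fixed to -1/2 there is one state per orbital, so 20 states.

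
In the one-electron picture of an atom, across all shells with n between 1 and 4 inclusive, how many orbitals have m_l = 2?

3

Count contributing orbitals for each principal shell:
n=3 → 1; n=4 → 2.
Total orbitals: 1 + 2 = 3.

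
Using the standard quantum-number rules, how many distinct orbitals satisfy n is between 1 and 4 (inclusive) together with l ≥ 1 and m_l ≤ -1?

Work shell by shell — for each n, count the (l, m_l) pairs that satisfy l ≥ 1 and m_l ≤ -1:
n=2 → 1; n=3 → 3; n=4 → 6.
Total orbitals: 1 + 3 + 6 = 10.

10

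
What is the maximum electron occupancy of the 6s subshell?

2

A subshell with ℓ = 0 has 2ℓ+1 = 1 orbital, each holding 2 electrons (spin ±1/2), so 1 × 2 = 2.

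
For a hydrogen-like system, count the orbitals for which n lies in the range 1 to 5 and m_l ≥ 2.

10

Go shell by shell, enumerating (l, m_l) with m_l ≥ 2:
n=3 → 1; n=4 → 3; n=5 → 6.
Total orbitals: 1 + 3 + 6 = 10.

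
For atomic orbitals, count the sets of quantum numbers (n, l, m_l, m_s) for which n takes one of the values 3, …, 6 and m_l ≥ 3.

20

Count contributing orbitals for each principal shell:
n=4 → 1; n=5 → 3; n=6 → 6.
Orbitals: 1 + 3 + 6 = 10. Including both spin states (m_s = ±1/2) gives 2 × 10 = 20 states.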